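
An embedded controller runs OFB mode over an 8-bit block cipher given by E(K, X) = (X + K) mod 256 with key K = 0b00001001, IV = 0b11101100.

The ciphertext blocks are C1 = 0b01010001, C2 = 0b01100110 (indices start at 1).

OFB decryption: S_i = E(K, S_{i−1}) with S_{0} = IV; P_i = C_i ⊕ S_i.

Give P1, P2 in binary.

P1: S = E(K, 0b11101100) = 0b11110101; 0b01010001 ⊕ 0b11110101 = 0b10100100.
P2: S = E(K, 0b11110101) = 0b11111110; 0b01100110 ⊕ 0b11111110 = 0b10011000.

P1 = 0b10100100, P2 = 0b10011000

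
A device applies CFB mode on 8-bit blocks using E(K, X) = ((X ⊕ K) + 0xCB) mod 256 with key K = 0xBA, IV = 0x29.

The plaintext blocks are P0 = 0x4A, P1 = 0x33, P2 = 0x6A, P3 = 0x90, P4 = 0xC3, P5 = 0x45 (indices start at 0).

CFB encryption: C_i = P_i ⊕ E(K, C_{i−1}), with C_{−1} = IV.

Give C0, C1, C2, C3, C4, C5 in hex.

C0: E(K, 0x29) = 0x5E; 0x4A ⊕ 0x5E = 0x14.
C1: E(K, 0x14) = 0x79; 0x33 ⊕ 0x79 = 0x4A.
C2: E(K, 0x4A) = 0xBB; 0x6A ⊕ 0xBB = 0xD1.
C3: E(K, 0xD1) = 0x36; 0x90 ⊕ 0x36 = 0xA6.
C4: E(K, 0xA6) = 0xE7; 0xC3 ⊕ 0xE7 = 0x24.
C5: E(K, 0x24) = 0x69; 0x45 ⊕ 0x69 = 0x2C.

C0 = 0x14, C1 = 0x4A, C2 = 0xD1, C3 = 0xA6, C4 = 0x24, C5 = 0x2C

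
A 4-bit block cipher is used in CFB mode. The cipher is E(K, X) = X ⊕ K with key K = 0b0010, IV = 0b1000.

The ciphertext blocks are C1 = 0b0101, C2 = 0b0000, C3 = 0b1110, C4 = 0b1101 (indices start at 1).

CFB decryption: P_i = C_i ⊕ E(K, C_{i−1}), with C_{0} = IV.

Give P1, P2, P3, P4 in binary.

P1 = 0b1111, P2 = 0b0111, P3 = 0b1100, P4 = 0b0001

P1: E(K, 0b1000) = 0b1010; 0b0101 ⊕ 0b1010 = 0b1111.
P2: E(K, 0b0101) = 0b0111; 0b0000 ⊕ 0b0111 = 0b0111.
P3: E(K, 0b0000) = 0b0010; 0b1110 ⊕ 0b0010 = 0b1100.
P4: E(K, 0b1110) = 0b1100; 0b1101 ⊕ 0b1100 = 0b0001.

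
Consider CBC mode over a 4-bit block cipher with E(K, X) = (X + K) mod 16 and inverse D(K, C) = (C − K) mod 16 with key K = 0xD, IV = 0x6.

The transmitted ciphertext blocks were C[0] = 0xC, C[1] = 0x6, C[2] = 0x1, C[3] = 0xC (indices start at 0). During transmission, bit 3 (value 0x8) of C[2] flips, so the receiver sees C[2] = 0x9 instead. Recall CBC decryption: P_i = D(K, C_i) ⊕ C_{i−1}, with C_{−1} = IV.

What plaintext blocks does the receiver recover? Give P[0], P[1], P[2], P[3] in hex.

Only C[2] changed, to 0x9. In CBC, a change in C_i garbles P_i and flips the same bit in P_{i+1}. Decrypting the received ciphertext:
P[0]: D(K, 0xC) = 0xF; 0xF ⊕ 0x6 = 0x9.
P[1]: D(K, 0x6) = 0x9; 0x9 ⊕ 0xC = 0x5.
P[2]: D(K, 0x9) = 0xC; 0xC ⊕ 0x6 = 0xA.
P[3]: D(K, 0xC) = 0xF; 0xF ⊕ 0x9 = 0x6.
Blocks that differ from the original plaintext: P[2], P[3].

P[0] = 0x9, P[1] = 0x5, P[2] = 0xA, P[3] = 0x6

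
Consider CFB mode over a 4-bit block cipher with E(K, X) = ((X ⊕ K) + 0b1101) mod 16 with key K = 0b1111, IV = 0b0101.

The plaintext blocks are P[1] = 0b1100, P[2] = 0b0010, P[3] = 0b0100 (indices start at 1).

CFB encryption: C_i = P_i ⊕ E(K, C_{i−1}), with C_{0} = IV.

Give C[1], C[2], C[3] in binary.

C[1] = 0b1011, C[2] = 0b0011, C[3] = 0b1101

C[1]: E(K, 0b0101) = 0b0111; 0b1100 ⊕ 0b0111 = 0b1011.
C[2]: E(K, 0b1011) = 0b0001; 0b0010 ⊕ 0b0001 = 0b0011.
C[3]: E(K, 0b0011) = 0b1001; 0b0100 ⊕ 0b1001 = 0b1101.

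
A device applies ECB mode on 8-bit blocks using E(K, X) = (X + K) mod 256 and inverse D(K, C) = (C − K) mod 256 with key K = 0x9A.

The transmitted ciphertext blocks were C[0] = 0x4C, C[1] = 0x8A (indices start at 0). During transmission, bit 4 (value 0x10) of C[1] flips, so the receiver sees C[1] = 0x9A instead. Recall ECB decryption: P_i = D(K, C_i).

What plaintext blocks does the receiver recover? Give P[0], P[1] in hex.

P[0] = 0xB2, P[1] = 0x00

Only C[1] changed, to 0x9A. In ECB, a change in C_i affects only P_i. Decrypting the received ciphertext:
P[0]: D(K, 0x4C) = 0xB2.
P[1]: D(K, 0x9A) = 0x00.
Blocks that differ from the original plaintext: P[1].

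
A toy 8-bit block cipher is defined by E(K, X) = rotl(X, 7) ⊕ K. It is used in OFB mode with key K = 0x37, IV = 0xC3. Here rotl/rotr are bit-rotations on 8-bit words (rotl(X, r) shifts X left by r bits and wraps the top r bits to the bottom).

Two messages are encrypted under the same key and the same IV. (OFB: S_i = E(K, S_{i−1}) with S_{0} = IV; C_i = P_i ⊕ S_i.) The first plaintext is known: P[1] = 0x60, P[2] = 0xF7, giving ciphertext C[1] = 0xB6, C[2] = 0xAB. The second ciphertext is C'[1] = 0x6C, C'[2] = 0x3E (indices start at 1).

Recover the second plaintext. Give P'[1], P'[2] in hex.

In OFB with a reused IV, both messages share the same keystream S_i, so C_i ⊕ C'_i = P_i ⊕ P'_i and thus P'_i = P_i ⊕ C_i ⊕ C'_i.
P'[1]: 0x60 ⊕ 0xB6 ⊕ 0x6C = 0xBA.
P'[2]: 0xF7 ⊕ 0xAB ⊕ 0x3E = 0x62.

P'[1] = 0xBA, P'[2] = 0x62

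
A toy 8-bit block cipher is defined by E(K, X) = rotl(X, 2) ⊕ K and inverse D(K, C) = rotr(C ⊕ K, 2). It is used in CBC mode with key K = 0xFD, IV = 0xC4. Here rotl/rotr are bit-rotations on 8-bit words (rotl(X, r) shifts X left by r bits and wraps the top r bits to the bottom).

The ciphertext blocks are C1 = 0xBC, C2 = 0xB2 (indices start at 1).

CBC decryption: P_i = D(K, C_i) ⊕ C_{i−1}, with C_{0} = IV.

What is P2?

P2: D(K, 0xB2) = 0xD3; 0xD3 ⊕ 0xBC = 0x6F.

P2 = 0x6F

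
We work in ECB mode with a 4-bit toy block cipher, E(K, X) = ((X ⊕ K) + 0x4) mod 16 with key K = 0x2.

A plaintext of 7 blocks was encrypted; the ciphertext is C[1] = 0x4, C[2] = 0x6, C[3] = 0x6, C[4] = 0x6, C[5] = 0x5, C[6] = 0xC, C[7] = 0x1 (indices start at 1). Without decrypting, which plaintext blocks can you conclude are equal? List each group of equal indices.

P[2] = P[3] = P[4]

ECB encrypts each block independently with the same key, so equal ciphertext blocks imply equal plaintext blocks.
C[2] = C[3] = C[4] = 0x6, so P[2] = P[3] = P[4].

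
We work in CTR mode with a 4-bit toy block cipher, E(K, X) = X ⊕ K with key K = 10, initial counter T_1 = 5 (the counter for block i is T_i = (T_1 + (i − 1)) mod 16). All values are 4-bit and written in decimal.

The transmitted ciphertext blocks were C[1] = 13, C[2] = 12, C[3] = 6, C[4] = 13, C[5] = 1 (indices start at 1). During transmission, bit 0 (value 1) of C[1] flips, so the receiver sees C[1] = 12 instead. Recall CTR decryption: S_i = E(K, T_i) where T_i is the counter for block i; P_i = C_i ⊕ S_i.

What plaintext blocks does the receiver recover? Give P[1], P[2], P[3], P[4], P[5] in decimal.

Only C[1] changed, to 12. In CTR, a change in C_i flips the same bit in P_i only; the keystream is unaffected. Decrypting the received ciphertext:
P[1]: T = 5, S = E(K, T) = 15; 12 ⊕ 15 = 3.
P[2]: T = 6, S = E(K, T) = 12; 12 ⊕ 12 = 0.
P[3]: T = 7, S = E(K, T) = 13; 6 ⊕ 13 = 11.
P[4]: T = 8, S = E(K, T) = 2; 13 ⊕ 2 = 15.
P[5]: T = 9, S = E(K, T) = 3; 1 ⊕ 3 = 2.
Blocks that differ from the original plaintext: P[1].

P[1] = 3, P[2] = 0, P[3] = 11, P[4] = 15, P[5] = 2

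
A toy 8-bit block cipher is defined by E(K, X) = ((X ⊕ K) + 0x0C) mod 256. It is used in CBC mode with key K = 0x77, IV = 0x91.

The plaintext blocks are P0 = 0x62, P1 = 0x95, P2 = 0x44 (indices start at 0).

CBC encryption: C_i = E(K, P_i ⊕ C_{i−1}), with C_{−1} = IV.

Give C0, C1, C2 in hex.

C0: P0 ⊕ 0x91 = 0xF3; E(K, 0xF3) = 0x90.
C1: P1 ⊕ 0x90 = 0x05; E(K, 0x05) = 0x7E.
C2: P2 ⊕ 0x7E = 0x3A; E(K, 0x3A) = 0x59.

C0 = 0x90, C1 = 0x7E, C2 = 0x59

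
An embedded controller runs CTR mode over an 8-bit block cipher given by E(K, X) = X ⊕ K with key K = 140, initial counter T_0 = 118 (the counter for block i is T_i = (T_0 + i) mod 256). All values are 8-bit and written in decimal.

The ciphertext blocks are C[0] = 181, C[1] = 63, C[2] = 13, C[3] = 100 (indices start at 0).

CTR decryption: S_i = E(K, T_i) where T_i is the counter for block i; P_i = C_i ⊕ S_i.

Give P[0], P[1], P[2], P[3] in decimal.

P[0]: T = 118, S = E(K, T) = 250; 181 ⊕ 250 = 79.
P[1]: T = 119, S = E(K, T) = 251; 63 ⊕ 251 = 196.
P[2]: T = 120, S = E(K, T) = 244; 13 ⊕ 244 = 249.
P[3]: T = 121, S = E(K, T) = 245; 100 ⊕ 245 = 145.

P[0] = 79, P[1] = 196, P[2] = 249, P[3] = 145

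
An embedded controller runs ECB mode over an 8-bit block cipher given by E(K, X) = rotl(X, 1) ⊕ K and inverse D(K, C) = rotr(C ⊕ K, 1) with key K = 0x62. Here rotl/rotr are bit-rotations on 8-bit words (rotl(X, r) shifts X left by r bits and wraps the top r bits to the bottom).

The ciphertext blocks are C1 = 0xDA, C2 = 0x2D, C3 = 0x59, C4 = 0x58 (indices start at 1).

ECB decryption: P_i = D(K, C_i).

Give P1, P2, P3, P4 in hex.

P1: D(K, 0xDA) = 0x5C.
P2: D(K, 0x2D) = 0xA7.
P3: D(K, 0x59) = 0x9D.
P4: D(K, 0x58) = 0x1D.

P1 = 0x5C, P2 = 0xA7, P3 = 0x9D, P4 = 0x1D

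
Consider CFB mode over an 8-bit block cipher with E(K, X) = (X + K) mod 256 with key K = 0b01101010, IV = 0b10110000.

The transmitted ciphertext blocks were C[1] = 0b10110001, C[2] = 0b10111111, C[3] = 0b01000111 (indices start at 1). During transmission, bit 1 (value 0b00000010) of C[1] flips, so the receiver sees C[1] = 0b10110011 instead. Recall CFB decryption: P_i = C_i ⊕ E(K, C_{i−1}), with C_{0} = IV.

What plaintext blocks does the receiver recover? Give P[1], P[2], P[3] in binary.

Only C[1] changed, to 0b10110011. In CFB, a change in C_i flips the same bit in P_i and garbles P_{i+1}. Decrypting the received ciphertext:
P[1]: E(K, 0b10110000) = 0b00011010; 0b10110011 ⊕ 0b00011010 = 0b10101001.
P[2]: E(K, 0b10110011) = 0b00011101; 0b10111111 ⊕ 0b00011101 = 0b10100010.
P[3]: E(K, 0b10111111) = 0b00101001; 0b01000111 ⊕ 0b00101001 = 0b01101110.
Blocks that differ from the original plaintext: P[1], P[2].

P[1] = 0b10101001, P[2] = 0b10100010, P[3] = 0b01101110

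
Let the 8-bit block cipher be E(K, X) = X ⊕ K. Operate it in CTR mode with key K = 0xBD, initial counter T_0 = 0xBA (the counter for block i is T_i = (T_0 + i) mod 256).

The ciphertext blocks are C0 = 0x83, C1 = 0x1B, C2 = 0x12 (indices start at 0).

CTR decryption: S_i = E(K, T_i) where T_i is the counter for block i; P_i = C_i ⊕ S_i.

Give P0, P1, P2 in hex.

P0: T = 0xBA, S = E(K, T) = 0x07; 0x83 ⊕ 0x07 = 0x84.
P1: T = 0xBB, S = E(K, T) = 0x06; 0x1B ⊕ 0x06 = 0x1D.
P2: T = 0xBC, S = E(K, T) = 0x01; 0x12 ⊕ 0x01 = 0x13.

P0 = 0x84, P1 = 0x1D, P2 = 0x13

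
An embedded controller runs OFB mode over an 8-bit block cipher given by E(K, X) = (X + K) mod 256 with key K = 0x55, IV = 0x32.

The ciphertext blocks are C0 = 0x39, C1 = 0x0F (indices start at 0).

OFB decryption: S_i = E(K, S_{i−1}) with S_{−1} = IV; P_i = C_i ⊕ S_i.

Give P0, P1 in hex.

P0: S = E(K, 0x32) = 0x87; 0x39 ⊕ 0x87 = 0xBE.
P1: S = E(K, 0x87) = 0xDC; 0x0F ⊕ 0xDC = 0xD3.

P0 = 0xBE, P1 = 0xD3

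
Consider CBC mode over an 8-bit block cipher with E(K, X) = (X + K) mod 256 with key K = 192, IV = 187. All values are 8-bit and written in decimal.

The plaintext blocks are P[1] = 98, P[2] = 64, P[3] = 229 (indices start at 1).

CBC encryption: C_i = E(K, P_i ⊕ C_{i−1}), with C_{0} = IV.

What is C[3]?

C[3] = 60

C[1]: P[1] ⊕ 187 = 217; E(K, 217) = 153.
C[2]: P[2] ⊕ 153 = 217; E(K, 217) = 153.
C[3]: P[3] ⊕ 153 = 124; E(K, 124) = 60.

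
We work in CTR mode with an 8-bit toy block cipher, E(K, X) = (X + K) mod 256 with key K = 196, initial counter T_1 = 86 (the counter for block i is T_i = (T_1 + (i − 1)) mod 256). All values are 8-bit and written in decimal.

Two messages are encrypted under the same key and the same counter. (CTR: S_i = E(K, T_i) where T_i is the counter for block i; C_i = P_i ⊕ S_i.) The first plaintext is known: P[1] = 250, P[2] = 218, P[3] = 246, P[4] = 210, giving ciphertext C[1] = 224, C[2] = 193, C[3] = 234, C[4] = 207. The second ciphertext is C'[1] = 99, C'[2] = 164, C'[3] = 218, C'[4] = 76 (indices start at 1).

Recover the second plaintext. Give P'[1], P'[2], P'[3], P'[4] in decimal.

In CTR with a reused counter, both messages share the same keystream S_i, so C_i ⊕ C'_i = P_i ⊕ P'_i and thus P'_i = P_i ⊕ C_i ⊕ C'_i.
P'[1]: 250 ⊕ 224 ⊕ 99 = 121.
P'[2]: 218 ⊕ 193 ⊕ 164 = 191.
P'[3]: 246 ⊕ 234 ⊕ 218 = 198.
P'[4]: 210 ⊕ 207 ⊕ 76 = 81.

P'[1] = 121, P'[2] = 191, P'[3] = 198, P'[4] = 81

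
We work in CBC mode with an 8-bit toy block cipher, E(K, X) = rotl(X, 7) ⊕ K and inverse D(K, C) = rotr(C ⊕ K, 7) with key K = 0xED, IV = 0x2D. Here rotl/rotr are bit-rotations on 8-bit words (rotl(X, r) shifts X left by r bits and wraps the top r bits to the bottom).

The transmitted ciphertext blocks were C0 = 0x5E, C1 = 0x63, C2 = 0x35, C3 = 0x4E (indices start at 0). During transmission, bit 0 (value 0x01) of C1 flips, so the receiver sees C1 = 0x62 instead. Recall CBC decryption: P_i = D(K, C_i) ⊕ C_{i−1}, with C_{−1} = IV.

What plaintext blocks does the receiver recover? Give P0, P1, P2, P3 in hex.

Only C1 changed, to 0x62. In CBC, a change in C_i garbles P_i and flips the same bit in P_{i+1}. Decrypting the received ciphertext:
P0: D(K, 0x5E) = 0x67; 0x67 ⊕ 0x2D = 0x4A.
P1: D(K, 0x62) = 0x1F; 0x1F ⊕ 0x5E = 0x41.
P2: D(K, 0x35) = 0xB1; 0xB1 ⊕ 0x62 = 0xD3.
P3: D(K, 0x4E) = 0x47; 0x47 ⊕ 0x35 = 0x72.
Blocks that differ from the original plaintext: P1, P2.

P0 = 0x4A, P1 = 0x41, P2 = 0xD3, P3 = 0x72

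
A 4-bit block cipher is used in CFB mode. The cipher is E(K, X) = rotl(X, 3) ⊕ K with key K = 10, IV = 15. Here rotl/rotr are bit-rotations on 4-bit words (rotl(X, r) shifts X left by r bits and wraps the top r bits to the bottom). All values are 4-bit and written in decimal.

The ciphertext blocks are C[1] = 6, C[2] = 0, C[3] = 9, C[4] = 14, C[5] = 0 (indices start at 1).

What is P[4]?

CFB decryption: P_i = C_i ⊕ E(K, C_{i−1}), with C_{0} = IV.
P[4]: E(K, 9) = 6; 14 ⊕ 6 = 8.

P[4] = 8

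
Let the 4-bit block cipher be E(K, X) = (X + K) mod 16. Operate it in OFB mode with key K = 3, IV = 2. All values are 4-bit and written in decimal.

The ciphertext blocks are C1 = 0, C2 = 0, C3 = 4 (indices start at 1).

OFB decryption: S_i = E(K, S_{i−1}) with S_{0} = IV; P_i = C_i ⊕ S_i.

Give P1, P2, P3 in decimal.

P1: S = E(K, 2) = 5; 0 ⊕ 5 = 5.
P2: S = E(K, 5) = 8; 0 ⊕ 8 = 8.
P3: S = E(K, 8) = 11; 4 ⊕ 11 = 15.

P1 = 5, P2 = 8, P3 = 15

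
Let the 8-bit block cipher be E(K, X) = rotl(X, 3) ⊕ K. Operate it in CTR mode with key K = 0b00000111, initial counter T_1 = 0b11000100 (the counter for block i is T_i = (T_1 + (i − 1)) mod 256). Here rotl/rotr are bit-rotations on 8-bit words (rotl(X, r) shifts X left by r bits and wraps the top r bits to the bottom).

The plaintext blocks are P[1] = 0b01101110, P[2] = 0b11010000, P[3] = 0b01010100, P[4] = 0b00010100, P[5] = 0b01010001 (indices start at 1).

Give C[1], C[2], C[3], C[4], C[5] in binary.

CTR encryption: S_i = E(K, T_i) where T_i is the counter for block i; C_i = P_i ⊕ S_i.
C[1]: T = 0b11000100, S = E(K, T) = 0b00100001; 0b01101110 ⊕ 0b00100001 = 0b01001111.
C[2]: T = 0b11000101, S = E(K, T) = 0b00101001; 0b11010000 ⊕ 0b00101001 = 0b11111001.
C[3]: T = 0b11000110, S = E(K, T) = 0b00110001; 0b01010100 ⊕ 0b00110001 = 0b01100101.
C[4]: T = 0b11000111, S = E(K, T) = 0b00111001; 0b00010100 ⊕ 0b00111001 = 0b00101101.
C[5]: T = 0b11001000, S = E(K, T) = 0b01000001; 0b01010001 ⊕ 0b01000001 = 0b00010000.

C[1] = 0b01001111, C[2] = 0b11111001, C[3] = 0b01100101, C[4] = 0b00101101, C[5] = 0b00010000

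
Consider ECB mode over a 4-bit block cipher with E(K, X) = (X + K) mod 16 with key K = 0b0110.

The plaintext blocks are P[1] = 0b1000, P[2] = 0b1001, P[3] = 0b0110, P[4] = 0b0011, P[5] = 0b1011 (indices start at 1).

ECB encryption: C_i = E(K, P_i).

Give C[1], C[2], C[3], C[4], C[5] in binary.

C[1] = 0b1110, C[2] = 0b1111, C[3] = 0b1100, C[4] = 0b1001, C[5] = 0b0001

C[1]: E(K, 0b1000) = 0b1110.
C[2]: E(K, 0b1001) = 0b1111.
C[3]: E(K, 0b0110) = 0b1100.
C[4]: E(K, 0b0011) = 0b1001.
C[5]: E(K, 0b1011) = 0b0001.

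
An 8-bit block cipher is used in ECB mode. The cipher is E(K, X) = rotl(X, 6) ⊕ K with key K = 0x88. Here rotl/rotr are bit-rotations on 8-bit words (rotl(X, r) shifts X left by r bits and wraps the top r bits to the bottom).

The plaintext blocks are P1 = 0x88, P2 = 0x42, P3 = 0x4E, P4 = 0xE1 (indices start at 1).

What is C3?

C3 = 0x1B

ECB encryption: C_i = E(K, P_i).
C3: E(K, 0x4E) = 0x1B.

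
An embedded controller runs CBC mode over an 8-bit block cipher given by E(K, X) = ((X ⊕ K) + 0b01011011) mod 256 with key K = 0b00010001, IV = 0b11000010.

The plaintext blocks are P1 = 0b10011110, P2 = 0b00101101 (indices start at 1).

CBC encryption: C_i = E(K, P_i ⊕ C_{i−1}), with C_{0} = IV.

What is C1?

C1: P1 ⊕ 0b11000010 = 0b01011100; E(K, 0b01011100) = 0b10101000.

C1 = 0b10101000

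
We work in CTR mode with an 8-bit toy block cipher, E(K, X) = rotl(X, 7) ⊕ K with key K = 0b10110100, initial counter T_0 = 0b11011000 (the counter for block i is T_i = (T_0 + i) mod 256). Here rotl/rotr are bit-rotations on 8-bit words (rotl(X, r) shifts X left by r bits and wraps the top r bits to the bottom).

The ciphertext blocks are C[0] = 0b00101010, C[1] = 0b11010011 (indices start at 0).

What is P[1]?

CTR decryption: S_i = E(K, T_i) where T_i is the counter for block i; P_i = C_i ⊕ S_i.
P[1]: T = 0b11011001, S = E(K, T) = 0b01011000; 0b11010011 ⊕ 0b01011000 = 0b10001011.

P[1] = 0b10001011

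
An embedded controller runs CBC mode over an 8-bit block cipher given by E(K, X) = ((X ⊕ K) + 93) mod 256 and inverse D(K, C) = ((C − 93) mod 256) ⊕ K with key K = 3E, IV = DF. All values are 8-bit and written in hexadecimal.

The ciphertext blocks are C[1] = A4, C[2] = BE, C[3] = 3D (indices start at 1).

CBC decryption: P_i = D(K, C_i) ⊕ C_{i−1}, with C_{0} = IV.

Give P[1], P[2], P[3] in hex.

P[1]: D(K, A4) = 2F; 2F ⊕ DF = F0.
P[2]: D(K, BE) = 15; 15 ⊕ A4 = B1.
P[3]: D(K, 3D) = 94; 94 ⊕ BE = 2A.

P[1] = F0, P[2] = B1, P[3] = 2A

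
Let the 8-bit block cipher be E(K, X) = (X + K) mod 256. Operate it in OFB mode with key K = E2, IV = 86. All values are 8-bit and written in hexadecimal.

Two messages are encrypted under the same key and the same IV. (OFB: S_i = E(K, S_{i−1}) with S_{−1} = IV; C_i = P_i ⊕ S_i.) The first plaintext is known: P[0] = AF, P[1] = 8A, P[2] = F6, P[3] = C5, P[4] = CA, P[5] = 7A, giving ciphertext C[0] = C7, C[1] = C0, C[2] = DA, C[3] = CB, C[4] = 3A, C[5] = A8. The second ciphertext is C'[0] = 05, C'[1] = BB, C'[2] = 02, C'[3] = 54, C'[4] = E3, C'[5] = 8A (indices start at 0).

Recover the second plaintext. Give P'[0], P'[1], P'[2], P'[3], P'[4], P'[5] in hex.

P'[0] = 6D, P'[1] = F1, P'[2] = 2E, P'[3] = 5A, P'[4] = 13, P'[5] = 58

In OFB with a reused IV, both messages share the same keystream S_i, so C_i ⊕ C'_i = P_i ⊕ P'_i and thus P'_i = P_i ⊕ C_i ⊕ C'_i.
P'[0]: AF ⊕ C7 ⊕ 05 = 6D.
P'[1]: 8A ⊕ C0 ⊕ BB = F1.
P'[2]: F6 ⊕ DA ⊕ 02 = 2E.
P'[3]: C5 ⊕ CB ⊕ 54 = 5A.
P'[4]: CA ⊕ 3A ⊕ E3 = 13.
P'[5]: 7A ⊕ A8 ⊕ 8A = 58.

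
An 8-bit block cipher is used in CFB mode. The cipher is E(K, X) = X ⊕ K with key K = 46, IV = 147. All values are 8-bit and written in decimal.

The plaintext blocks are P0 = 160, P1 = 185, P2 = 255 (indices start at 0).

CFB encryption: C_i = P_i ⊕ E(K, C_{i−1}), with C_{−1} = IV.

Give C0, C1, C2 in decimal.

C0 = 29, C1 = 138, C2 = 91

C0: E(K, 147) = 189; 160 ⊕ 189 = 29.
C1: E(K, 29) = 51; 185 ⊕ 51 = 138.
C2: E(K, 138) = 164; 255 ⊕ 164 = 91.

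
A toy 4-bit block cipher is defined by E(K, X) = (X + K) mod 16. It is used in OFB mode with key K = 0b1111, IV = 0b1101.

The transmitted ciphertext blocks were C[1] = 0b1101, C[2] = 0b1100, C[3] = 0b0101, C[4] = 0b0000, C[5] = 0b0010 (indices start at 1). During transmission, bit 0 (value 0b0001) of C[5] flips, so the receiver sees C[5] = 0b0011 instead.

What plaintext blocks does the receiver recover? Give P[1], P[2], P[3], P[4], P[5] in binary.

P[1] = 0b0001, P[2] = 0b0111, P[3] = 0b1111, P[4] = 0b1001, P[5] = 0b1011

OFB decryption: S_i = E(K, S_{i−1}) with S_{0} = IV; P_i = C_i ⊕ S_i.
Only C[5] changed, to 0b0011. In OFB, a change in C_i flips the same bit in P_i only; the keystream is unaffected. Decrypting the received ciphertext:
P[1]: S = E(K, 0b1101) = 0b1100; 0b1101 ⊕ 0b1100 = 0b0001.
P[2]: S = E(K, 0b1100) = 0b1011; 0b1100 ⊕ 0b1011 = 0b0111.
P[3]: S = E(K, 0b1011) = 0b1010; 0b0101 ⊕ 0b1010 = 0b1111.
P[4]: S = E(K, 0b1010) = 0b1001; 0b0000 ⊕ 0b1001 = 0b1001.
P[5]: S = E(K, 0b1001) = 0b1000; 0b0011 ⊕ 0b1000 = 0b1011.
Blocks that differ from the original plaintext: P[5].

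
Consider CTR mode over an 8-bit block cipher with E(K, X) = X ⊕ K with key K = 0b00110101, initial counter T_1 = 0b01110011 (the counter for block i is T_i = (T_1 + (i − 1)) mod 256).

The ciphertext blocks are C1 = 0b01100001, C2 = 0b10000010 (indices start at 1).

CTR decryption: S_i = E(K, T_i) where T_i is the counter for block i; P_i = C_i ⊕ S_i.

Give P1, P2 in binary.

P1 = 0b00100111, P2 = 0b11000011

P1: T = 0b01110011, S = E(K, T) = 0b01000110; 0b01100001 ⊕ 0b01000110 = 0b00100111.
P2: T = 0b01110100, S = E(K, T) = 0b01000001; 0b10000010 ⊕ 0b01000001 = 0b11000011.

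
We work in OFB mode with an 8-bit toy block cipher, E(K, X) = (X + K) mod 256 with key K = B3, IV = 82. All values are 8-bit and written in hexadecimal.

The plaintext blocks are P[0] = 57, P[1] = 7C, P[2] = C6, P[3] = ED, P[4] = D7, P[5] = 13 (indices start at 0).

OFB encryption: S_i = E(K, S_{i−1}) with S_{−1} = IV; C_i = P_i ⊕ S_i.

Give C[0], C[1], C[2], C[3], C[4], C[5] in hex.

C[0] = 62, C[1] = 94, C[2] = 5D, C[3] = A3, C[4] = D6, C[5] = A7

C[0]: S = E(K, 82) = 35; 57 ⊕ 35 = 62.
C[1]: S = E(K, 35) = E8; 7C ⊕ E8 = 94.
C[2]: S = E(K, E8) = 9B; C6 ⊕ 9B = 5D.
C[3]: S = E(K, 9B) = 4E; ED ⊕ 4E = A3.
C[4]: S = E(K, 4E) = 01; D7 ⊕ 01 = D6.
C[5]: S = E(K, 01) = B4; 13 ⊕ B4 = A7.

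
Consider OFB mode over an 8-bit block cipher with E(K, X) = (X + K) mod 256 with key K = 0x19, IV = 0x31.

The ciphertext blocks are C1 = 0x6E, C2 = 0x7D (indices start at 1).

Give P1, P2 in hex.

P1 = 0x24, P2 = 0x1E

OFB decryption: S_i = E(K, S_{i−1}) with S_{0} = IV; P_i = C_i ⊕ S_i.
P1: S = E(K, 0x31) = 0x4A; 0x6E ⊕ 0x4A = 0x24.
P2: S = E(K, 0x4A) = 0x63; 0x7D ⊕ 0x63 = 0x1E.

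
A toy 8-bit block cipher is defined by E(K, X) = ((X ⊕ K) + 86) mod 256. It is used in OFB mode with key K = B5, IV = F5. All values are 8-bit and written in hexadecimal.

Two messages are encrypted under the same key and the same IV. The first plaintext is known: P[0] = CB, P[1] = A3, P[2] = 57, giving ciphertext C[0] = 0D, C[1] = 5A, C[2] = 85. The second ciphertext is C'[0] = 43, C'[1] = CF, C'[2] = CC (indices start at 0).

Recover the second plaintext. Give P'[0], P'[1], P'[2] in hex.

P'[0] = 85, P'[1] = 36, P'[2] = 1E

In OFB with a reused IV, both messages share the same keystream S_i, so C_i ⊕ C'_i = P_i ⊕ P'_i and thus P'_i = P_i ⊕ C_i ⊕ C'_i.
P'[0]: CB ⊕ 0D ⊕ 43 = 85.
P'[1]: A3 ⊕ 5A ⊕ CF = 36.
P'[2]: 57 ⊕ 85 ⊕ CC = 1E.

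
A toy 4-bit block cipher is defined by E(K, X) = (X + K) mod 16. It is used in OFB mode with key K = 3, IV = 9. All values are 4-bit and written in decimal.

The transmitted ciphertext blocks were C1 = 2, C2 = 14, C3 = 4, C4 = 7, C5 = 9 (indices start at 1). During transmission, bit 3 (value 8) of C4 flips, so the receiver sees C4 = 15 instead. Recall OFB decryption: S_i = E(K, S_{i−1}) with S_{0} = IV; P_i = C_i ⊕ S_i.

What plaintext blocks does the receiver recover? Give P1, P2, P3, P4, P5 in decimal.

P1 = 14, P2 = 1, P3 = 6, P4 = 10, P5 = 1

Only C4 changed, to 15. In OFB, a change in C_i flips the same bit in P_i only; the keystream is unaffected. Decrypting the received ciphertext:
P1: S = E(K, 9) = 12; 2 ⊕ 12 = 14.
P2: S = E(K, 12) = 15; 14 ⊕ 15 = 1.
P3: S = E(K, 15) = 2; 4 ⊕ 2 = 6.
P4: S = E(K, 2) = 5; 15 ⊕ 5 = 10.
P5: S = E(K, 5) = 8; 9 ⊕ 8 = 1.
Blocks that differ from the original plaintext: P4.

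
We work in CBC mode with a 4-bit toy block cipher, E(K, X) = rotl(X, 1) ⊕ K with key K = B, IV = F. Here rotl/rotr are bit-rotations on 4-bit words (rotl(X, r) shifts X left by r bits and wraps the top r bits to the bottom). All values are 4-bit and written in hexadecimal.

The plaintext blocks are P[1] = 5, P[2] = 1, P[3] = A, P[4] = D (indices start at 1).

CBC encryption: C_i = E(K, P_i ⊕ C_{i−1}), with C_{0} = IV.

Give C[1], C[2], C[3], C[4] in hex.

C[1]: P[1] ⊕ F = A; E(K, A) = E.
C[2]: P[2] ⊕ E = F; E(K, F) = 4.
C[3]: P[3] ⊕ 4 = E; E(K, E) = 6.
C[4]: P[4] ⊕ 6 = B; E(K, B) = C.

C[1] = E, C[2] = 4, C[3] = 6, C[4] = C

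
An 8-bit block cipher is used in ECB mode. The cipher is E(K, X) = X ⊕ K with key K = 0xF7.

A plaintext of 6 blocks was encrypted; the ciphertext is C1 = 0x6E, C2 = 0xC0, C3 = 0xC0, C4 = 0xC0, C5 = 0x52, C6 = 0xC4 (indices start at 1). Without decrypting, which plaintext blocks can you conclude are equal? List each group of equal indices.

P2 = P3 = P4

ECB encrypts each block independently with the same key, so equal ciphertext blocks imply equal plaintext blocks.
C2 = C3 = C4 = 0xC0, so P2 = P3 = P4.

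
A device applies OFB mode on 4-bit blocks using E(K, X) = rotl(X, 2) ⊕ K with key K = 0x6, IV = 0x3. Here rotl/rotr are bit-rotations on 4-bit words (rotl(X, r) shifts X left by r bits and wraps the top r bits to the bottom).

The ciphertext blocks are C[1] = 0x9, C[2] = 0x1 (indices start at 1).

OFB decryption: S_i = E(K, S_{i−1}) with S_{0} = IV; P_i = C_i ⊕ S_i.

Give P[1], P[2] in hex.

P[1] = 0x3, P[2] = 0xD

P[1]: S = E(K, 0x3) = 0xA; 0x9 ⊕ 0xA = 0x3.
P[2]: S = E(K, 0xA) = 0xC; 0x1 ⊕ 0xC = 0xD.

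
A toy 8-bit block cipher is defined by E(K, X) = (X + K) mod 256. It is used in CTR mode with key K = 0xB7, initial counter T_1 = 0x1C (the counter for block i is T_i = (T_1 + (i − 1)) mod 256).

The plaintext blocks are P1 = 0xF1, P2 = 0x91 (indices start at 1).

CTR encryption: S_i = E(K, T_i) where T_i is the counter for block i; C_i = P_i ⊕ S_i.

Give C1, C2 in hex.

C1 = 0x22, C2 = 0x45

C1: T = 0x1C, S = E(K, T) = 0xD3; 0xF1 ⊕ 0xD3 = 0x22.
C2: T = 0x1D, S = E(K, T) = 0xD4; 0x91 ⊕ 0xD4 = 0x45.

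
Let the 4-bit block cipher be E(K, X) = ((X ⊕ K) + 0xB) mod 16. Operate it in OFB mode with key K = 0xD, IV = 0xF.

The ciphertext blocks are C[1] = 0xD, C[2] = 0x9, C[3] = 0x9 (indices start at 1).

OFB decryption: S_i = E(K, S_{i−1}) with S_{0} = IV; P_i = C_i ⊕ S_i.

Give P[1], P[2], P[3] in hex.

P[1] = 0x0, P[2] = 0x2, P[3] = 0x8

P[1]: S = E(K, 0xF) = 0xD; 0xD ⊕ 0xD = 0x0.
P[2]: S = E(K, 0xD) = 0xB; 0x9 ⊕ 0xB = 0x2.
P[3]: S = E(K, 0xB) = 0x1; 0x9 ⊕ 0x1 = 0x8.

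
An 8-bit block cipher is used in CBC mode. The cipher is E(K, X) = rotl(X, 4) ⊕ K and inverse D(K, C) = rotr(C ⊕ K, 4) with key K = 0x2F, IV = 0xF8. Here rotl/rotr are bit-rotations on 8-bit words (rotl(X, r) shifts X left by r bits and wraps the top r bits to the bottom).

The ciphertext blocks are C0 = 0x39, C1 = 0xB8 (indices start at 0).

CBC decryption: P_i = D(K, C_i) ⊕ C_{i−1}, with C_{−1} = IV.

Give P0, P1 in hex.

P0 = 0x99, P1 = 0x40

P0: D(K, 0x39) = 0x61; 0x61 ⊕ 0xF8 = 0x99.
P1: D(K, 0xB8) = 0x79; 0x79 ⊕ 0x39 = 0x40.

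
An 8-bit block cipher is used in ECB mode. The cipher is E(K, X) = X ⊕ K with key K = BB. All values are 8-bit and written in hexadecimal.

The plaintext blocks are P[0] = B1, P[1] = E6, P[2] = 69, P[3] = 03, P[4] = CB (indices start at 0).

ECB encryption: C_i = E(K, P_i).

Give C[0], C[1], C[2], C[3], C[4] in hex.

C[0] = 0A, C[1] = 5D, C[2] = D2, C[3] = B8, C[4] = 70

C[0]: E(K, B1) = 0A.
C[1]: E(K, E6) = 5D.
C[2]: E(K, 69) = D2.
C[3]: E(K, 03) = B8.
C[4]: E(K, CB) = 70.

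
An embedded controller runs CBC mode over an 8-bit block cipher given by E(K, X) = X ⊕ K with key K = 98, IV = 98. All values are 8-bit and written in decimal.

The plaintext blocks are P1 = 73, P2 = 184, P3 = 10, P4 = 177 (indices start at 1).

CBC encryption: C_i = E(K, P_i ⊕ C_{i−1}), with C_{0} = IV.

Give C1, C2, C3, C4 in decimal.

C1: P1 ⊕ 98 = 43; E(K, 43) = 73.
C2: P2 ⊕ 73 = 241; E(K, 241) = 147.
C3: P3 ⊕ 147 = 153; E(K, 153) = 251.
C4: P4 ⊕ 251 = 74; E(K, 74) = 40.

C1 = 73, C2 = 147, C3 = 251, C4 = 40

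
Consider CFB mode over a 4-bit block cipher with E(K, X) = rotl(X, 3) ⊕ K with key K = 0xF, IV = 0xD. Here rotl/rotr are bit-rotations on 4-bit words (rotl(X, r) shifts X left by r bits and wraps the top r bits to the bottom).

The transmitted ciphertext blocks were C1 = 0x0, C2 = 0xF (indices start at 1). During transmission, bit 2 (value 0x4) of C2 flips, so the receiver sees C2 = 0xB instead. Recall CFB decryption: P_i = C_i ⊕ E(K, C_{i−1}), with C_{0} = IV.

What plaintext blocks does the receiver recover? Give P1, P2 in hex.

P1 = 0x1, P2 = 0x4

Only C2 changed, to 0xB. In CFB, a change in C_i flips the same bit in P_i and garbles P_{i+1}. Decrypting the received ciphertext:
P1: E(K, 0xD) = 0x1; 0x0 ⊕ 0x1 = 0x1.
P2: E(K, 0x0) = 0xF; 0xB ⊕ 0xF = 0x4.
Blocks that differ from the original plaintext: P2.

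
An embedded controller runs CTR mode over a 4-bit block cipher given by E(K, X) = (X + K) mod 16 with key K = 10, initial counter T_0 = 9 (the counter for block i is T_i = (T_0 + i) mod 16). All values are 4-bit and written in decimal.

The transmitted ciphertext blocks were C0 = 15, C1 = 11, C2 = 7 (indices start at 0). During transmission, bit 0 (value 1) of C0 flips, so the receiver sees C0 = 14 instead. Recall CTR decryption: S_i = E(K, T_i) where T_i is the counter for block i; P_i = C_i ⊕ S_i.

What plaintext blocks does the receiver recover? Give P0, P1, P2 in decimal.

Only C0 changed, to 14. In CTR, a change in C_i flips the same bit in P_i only; the keystream is unaffected. Decrypting the received ciphertext:
P0: T = 9, S = E(K, T) = 3; 14 ⊕ 3 = 13.
P1: T = 10, S = E(K, T) = 4; 11 ⊕ 4 = 15.
P2: T = 11, S = E(K, T) = 5; 7 ⊕ 5 = 2.
Blocks that differ from the original plaintext: P0.

P0 = 13, P1 = 15, P2 = 2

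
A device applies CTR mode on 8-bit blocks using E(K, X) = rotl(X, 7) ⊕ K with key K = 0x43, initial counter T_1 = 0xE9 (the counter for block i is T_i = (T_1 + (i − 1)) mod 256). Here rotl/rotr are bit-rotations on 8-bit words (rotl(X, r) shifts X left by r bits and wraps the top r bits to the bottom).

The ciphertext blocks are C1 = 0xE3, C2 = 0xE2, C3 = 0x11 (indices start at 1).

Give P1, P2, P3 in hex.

CTR decryption: S_i = E(K, T_i) where T_i is the counter for block i; P_i = C_i ⊕ S_i.
P1: T = 0xE9, S = E(K, T) = 0xB7; 0xE3 ⊕ 0xB7 = 0x54.
P2: T = 0xEA, S = E(K, T) = 0x36; 0xE2 ⊕ 0x36 = 0xD4.
P3: T = 0xEB, S = E(K, T) = 0xB6; 0x11 ⊕ 0xB6 = 0xA7.

P1 = 0x54, P2 = 0xD4, P3 = 0xA7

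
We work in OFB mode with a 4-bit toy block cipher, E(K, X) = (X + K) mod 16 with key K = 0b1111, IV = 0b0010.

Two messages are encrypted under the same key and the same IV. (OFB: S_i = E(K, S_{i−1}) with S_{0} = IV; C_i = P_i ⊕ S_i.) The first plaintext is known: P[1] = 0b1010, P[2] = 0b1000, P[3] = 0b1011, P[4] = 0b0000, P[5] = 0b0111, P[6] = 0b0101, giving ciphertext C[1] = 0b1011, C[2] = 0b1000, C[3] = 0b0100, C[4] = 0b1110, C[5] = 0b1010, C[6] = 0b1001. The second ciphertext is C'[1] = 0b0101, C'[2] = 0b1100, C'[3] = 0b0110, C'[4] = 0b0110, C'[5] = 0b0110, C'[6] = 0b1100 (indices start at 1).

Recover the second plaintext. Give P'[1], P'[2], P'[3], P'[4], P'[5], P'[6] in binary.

In OFB with a reused IV, both messages share the same keystream S_i, so C_i ⊕ C'_i = P_i ⊕ P'_i and thus P'_i = P_i ⊕ C_i ⊕ C'_i.
P'[1]: 0b1010 ⊕ 0b1011 ⊕ 0b0101 = 0b0100.
P'[2]: 0b1000 ⊕ 0b1000 ⊕ 0b1100 = 0b1100.
P'[3]: 0b1011 ⊕ 0b0100 ⊕ 0b0110 = 0b1001.
P'[4]: 0b0000 ⊕ 0b1110 ⊕ 0b0110 = 0b1000.
P'[5]: 0b0111 ⊕ 0b1010 ⊕ 0b0110 = 0b1011.
P'[6]: 0b0101 ⊕ 0b1001 ⊕ 0b1100 = 0b0000.

P'[1] = 0b0100, P'[2] = 0b1100, P'[3] = 0b1001, P'[4] = 0b1000, P'[5] = 0b1011, P'[6] = 0b0000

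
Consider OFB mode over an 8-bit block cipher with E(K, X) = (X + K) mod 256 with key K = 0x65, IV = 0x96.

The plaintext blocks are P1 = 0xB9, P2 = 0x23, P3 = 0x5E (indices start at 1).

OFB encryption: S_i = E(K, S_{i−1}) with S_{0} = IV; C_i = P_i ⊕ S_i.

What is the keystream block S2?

C1: S = E(K, 0x96) = 0xFB; 0xB9 ⊕ 0xFB = 0x42.
C2: S = E(K, 0xFB) = 0x60; 0x23 ⊕ 0x60 = 0x43.
So S2 = 0x60.

0x60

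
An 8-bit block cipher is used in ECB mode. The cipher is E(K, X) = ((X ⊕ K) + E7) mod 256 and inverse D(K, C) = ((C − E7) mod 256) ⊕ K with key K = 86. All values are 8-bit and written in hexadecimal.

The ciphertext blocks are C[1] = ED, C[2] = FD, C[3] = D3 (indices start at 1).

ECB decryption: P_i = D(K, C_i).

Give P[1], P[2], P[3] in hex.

P[1]: D(K, ED) = 80.
P[2]: D(K, FD) = 90.
P[3]: D(K, D3) = 6A.

P[1] = 80, P[2] = 90, P[3] = 6A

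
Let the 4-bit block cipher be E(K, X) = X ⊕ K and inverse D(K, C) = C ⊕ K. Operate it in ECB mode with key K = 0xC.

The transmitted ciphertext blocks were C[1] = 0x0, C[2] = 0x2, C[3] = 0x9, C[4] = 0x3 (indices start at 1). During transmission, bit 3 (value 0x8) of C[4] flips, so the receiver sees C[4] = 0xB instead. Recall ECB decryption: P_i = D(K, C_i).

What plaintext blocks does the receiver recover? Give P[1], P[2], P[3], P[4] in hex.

Only C[4] changed, to 0xB. In ECB, a change in C_i affects only P_i. Decrypting the received ciphertext:
P[1]: D(K, 0x0) = 0xC.
P[2]: D(K, 0x2) = 0xE.
P[3]: D(K, 0x9) = 0x5.
P[4]: D(K, 0xB) = 0x7.
Blocks that differ from the original plaintext: P[4].

P[1] = 0xC, P[2] = 0xE, P[3] = 0x5, P[4] = 0x7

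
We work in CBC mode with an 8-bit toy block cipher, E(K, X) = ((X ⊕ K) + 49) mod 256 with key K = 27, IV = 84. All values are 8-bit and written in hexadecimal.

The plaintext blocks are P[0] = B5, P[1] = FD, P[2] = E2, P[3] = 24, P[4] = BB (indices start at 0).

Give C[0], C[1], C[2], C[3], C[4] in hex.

CBC encryption: C_i = E(K, P_i ⊕ C_{i−1}), with C_{−1} = IV.
C[0]: P[0] ⊕ 84 = 31; E(K, 31) = 5F.
C[1]: P[1] ⊕ 5F = A2; E(K, A2) = CE.
C[2]: P[2] ⊕ CE = 2C; E(K, 2C) = 54.
C[3]: P[3] ⊕ 54 = 70; E(K, 70) = A0.
C[4]: P[4] ⊕ A0 = 1B; E(K, 1B) = 85.

C[0] = 5F, C[1] = CE, C[2] = 54, C[3] = A0, C[4] = 85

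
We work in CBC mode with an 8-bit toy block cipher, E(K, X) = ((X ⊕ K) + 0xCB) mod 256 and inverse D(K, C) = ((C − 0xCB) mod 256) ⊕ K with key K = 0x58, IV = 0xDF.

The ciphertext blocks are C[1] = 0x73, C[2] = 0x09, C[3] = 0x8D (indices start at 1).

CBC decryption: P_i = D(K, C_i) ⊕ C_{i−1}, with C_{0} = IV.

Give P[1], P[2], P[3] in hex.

P[1] = 0x2F, P[2] = 0x15, P[3] = 0x93

P[1]: D(K, 0x73) = 0xF0; 0xF0 ⊕ 0xDF = 0x2F.
P[2]: D(K, 0x09) = 0x66; 0x66 ⊕ 0x73 = 0x15.
P[3]: D(K, 0x8D) = 0x9A; 0x9A ⊕ 0x09 = 0x93.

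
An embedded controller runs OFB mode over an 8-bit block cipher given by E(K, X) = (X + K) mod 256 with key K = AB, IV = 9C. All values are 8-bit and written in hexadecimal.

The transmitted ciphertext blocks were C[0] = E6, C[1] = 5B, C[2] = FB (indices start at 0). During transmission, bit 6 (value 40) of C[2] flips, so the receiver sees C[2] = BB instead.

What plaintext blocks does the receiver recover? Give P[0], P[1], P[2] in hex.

P[0] = A1, P[1] = A9, P[2] = 26

OFB decryption: S_i = E(K, S_{i−1}) with S_{−1} = IV; P_i = C_i ⊕ S_i.
Only C[2] changed, to BB. In OFB, a change in C_i flips the same bit in P_i only; the keystream is unaffected. Decrypting the received ciphertext:
P[0]: S = E(K, 9C) = 47; E6 ⊕ 47 = A1.
P[1]: S = E(K, 47) = F2; 5B ⊕ F2 = A9.
P[2]: S = E(K, F2) = 9D; BB ⊕ 9D = 26.
Blocks that differ from the original plaintext: P[2].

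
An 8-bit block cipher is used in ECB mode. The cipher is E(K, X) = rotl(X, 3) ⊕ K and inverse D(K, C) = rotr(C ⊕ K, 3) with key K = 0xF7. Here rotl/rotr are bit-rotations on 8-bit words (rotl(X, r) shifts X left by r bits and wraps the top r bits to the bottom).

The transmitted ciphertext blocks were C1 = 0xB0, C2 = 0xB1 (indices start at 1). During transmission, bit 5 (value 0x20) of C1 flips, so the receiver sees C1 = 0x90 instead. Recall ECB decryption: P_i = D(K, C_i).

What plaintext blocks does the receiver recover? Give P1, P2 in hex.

P1 = 0xEC, P2 = 0xC8

Only C1 changed, to 0x90. In ECB, a change in C_i affects only P_i. Decrypting the received ciphertext:
P1: D(K, 0x90) = 0xEC.
P2: D(K, 0xB1) = 0xC8.
Blocks that differ from the original plaintext: P1.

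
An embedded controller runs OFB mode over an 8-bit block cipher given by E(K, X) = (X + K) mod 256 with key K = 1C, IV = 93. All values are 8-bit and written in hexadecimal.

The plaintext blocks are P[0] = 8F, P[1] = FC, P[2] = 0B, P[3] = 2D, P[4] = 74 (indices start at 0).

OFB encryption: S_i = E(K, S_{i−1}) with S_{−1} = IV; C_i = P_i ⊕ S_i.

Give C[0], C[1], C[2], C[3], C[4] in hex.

C[0]: S = E(K, 93) = AF; 8F ⊕ AF = 20.
C[1]: S = E(K, AF) = CB; FC ⊕ CB = 37.
C[2]: S = E(K, CB) = E7; 0B ⊕ E7 = EC.
C[3]: S = E(K, E7) = 03; 2D ⊕ 03 = 2E.
C[4]: S = E(K, 03) = 1F; 74 ⊕ 1F = 6B.

C[0] = 20, C[1] = 37, C[2] = EC, C[3] = 2E, C[4] = 6B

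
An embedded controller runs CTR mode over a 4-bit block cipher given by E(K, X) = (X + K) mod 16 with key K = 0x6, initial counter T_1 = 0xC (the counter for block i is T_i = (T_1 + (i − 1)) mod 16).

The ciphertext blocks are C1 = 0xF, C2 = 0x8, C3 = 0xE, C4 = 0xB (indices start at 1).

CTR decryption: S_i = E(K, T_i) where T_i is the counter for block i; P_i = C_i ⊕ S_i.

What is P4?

P4 = 0xE

P4: T = 0xF, S = E(K, T) = 0x5; 0xB ⊕ 0x5 = 0xE.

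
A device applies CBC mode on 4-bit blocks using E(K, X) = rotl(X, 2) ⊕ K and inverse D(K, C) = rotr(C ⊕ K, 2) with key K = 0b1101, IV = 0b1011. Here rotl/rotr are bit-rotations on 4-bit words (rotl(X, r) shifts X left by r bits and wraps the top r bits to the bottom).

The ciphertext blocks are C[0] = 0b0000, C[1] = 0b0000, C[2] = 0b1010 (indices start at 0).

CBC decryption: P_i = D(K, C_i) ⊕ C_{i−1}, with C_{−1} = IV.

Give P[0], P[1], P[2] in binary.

P[0] = 0b1100, P[1] = 0b0111, P[2] = 0b1101

P[0]: D(K, 0b0000) = 0b0111; 0b0111 ⊕ 0b1011 = 0b1100.
P[1]: D(K, 0b0000) = 0b0111; 0b0111 ⊕ 0b0000 = 0b0111.
P[2]: D(K, 0b1010) = 0b1101; 0b1101 ⊕ 0b0000 = 0b1101.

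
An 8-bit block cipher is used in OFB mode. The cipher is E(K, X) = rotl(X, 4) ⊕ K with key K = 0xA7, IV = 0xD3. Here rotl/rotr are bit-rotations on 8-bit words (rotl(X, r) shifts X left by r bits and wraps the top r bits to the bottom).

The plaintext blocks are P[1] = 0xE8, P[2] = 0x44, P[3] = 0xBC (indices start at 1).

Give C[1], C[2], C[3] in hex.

C[1] = 0x72, C[2] = 0x4A, C[3] = 0xFB

OFB encryption: S_i = E(K, S_{i−1}) with S_{0} = IV; C_i = P_i ⊕ S_i.
C[1]: S = E(K, 0xD3) = 0x9A; 0xE8 ⊕ 0x9A = 0x72.
C[2]: S = E(K, 0x9A) = 0x0E; 0x44 ⊕ 0x0E = 0x4A.
C[3]: S = E(K, 0x0E) = 0x47; 0xBC ⊕ 0x47 = 0xFB.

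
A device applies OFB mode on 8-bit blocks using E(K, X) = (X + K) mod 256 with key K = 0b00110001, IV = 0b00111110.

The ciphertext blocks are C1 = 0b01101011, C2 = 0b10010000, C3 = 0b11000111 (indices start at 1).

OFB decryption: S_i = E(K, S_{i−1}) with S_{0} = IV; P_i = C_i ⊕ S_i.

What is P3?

P1: S = E(K, 0b00111110) = 0b01101111; 0b01101011 ⊕ 0b01101111 = 0b00000100.
P2: S = E(K, 0b01101111) = 0b10100000; 0b10010000 ⊕ 0b10100000 = 0b00110000.
P3: S = E(K, 0b10100000) = 0b11010001; 0b11000111 ⊕ 0b11010001 = 0b00010110.

P3 = 0b00010110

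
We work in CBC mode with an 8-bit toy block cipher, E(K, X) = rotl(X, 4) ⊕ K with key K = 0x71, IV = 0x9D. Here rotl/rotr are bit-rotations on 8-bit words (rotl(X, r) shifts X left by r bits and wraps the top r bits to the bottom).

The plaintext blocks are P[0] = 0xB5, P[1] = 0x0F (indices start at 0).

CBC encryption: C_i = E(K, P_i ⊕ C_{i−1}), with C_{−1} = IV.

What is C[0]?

C[0] = 0xF3

C[0]: P[0] ⊕ 0x9D = 0x28; E(K, 0x28) = 0xF3.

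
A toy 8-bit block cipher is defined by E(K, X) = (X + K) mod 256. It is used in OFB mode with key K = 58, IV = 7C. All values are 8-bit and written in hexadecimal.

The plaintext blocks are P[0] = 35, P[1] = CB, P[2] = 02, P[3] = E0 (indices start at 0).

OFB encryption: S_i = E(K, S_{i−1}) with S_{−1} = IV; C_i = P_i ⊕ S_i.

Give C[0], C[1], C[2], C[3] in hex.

C[0]: S = E(K, 7C) = D4; 35 ⊕ D4 = E1.
C[1]: S = E(K, D4) = 2C; CB ⊕ 2C = E7.
C[2]: S = E(K, 2C) = 84; 02 ⊕ 84 = 86.
C[3]: S = E(K, 84) = DC; E0 ⊕ DC = 3C.

C[0] = E1, C[1] = E7, C[2] = 86, C[3] = 3C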